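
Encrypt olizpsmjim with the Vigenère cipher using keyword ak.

ovijpcmtiw

Repeat the key across the message: akakakakak
o(14)+a(0): 14 → o
l(11)+k(10): 21 → v
i(8)+a(0): 8 → i
z(25)+k(10): 35≡9 → j
p(15)+a(0): 15 → p
s(18)+k(10): 28≡2 → c
m(12)+a(0): 12 → m
j(9)+k(10): 19 → t
i(8)+a(0): 8 → i
m(12)+k(10): 22 → w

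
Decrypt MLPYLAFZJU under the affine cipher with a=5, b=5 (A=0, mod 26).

RWCJWZAEGD

The inverse of 5 mod 26 is 21, since 5·21=105≡1. Apply D(y)=21·(y−5) mod 26:
M(12): 21·(12−5)=147≡17 → R
L(11): 21·(11−5)=126≡22 → W
P(15): 21·(15−5)=210≡2 → C
Y(24): 21·(24−5)=399≡9 → J
L(11): 21·(11−5)=126≡22 → W
A(0): 21·(0−5)=-105≡25 → Z
F(5): 21·(5−5)=0 → A
Z(25): 21·(25−5)=420≡4 → E
J(9): 21·(9−5)=84≡6 → G
U(20): 21·(20−5)=315≡3 → D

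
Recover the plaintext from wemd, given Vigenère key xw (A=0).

ziph

Repeat the key across the ciphertext: xwxw
w(22)−x(23): -1≡25 → z
e(4)−w(22): -18≡8 → i
m(12)−x(23): -11≡15 → p
d(3)−w(22): -19≡7 → h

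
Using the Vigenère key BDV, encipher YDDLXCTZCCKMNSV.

ZGYMAXUCXDNHOVQ

Repeat the key across the message: BDVBDVBDVBDVBDV
Y(24)+B(1): 25 → Z
D(3)+D(3): 6 → G
D(3)+V(21): 24 → Y
L(11)+B(1): 12 → M
X(23)+D(3): 26≡0 → A
C(2)+V(21): 23 → X
T(19)+B(1): 20 → U
Z(25)+D(3): 28≡2 → C
C(2)+V(21): 23 → X
C(2)+B(1): 3 → D
K(10)+D(3): 13 → N
M(12)+V(21): 33≡7 → H
N(13)+B(1): 14 → O
S(18)+D(3): 21 → V
V(21)+V(21): 42≡16 → Q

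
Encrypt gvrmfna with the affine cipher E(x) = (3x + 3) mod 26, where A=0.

g(6): 3·6+3=21 → v
v(21): 3·21+3=66≡14 → o
r(17): 3·17+3=54≡2 → c
m(12): 3·12+3=39≡13 → n
f(5): 3·5+3=18 → s
n(13): 3·13+3=42≡16 → q
a(0): 3·0+3=3 → d

vocnsqd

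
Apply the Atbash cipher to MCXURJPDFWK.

M(12) → N(13)
C(2) → X(23)
X(23) → C(2)
U(20) → F(5)
R(17) → I(8)
J(9) → Q(16)
P(15) → K(10)
D(3) → W(22)
F(5) → U(20)
W(22) → D(3)
K(10) → P(15)

NXCFIQKWUDP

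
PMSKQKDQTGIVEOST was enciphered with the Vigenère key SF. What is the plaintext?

XHAFYFLLBBQQMJAO

Repeat the key across the ciphertext: SFSFSFSFSFSFSFSF
P(15)−S(18): -3≡23 → X
M(12)−F(5): 7 → H
S(18)−S(18): 0 → A
K(10)−F(5): 5 → F
Q(16)−S(18): -2≡24 → Y
K(10)−F(5): 5 → F
D(3)−S(18): -15≡11 → L
Q(16)−F(5): 11 → L
T(19)−S(18): 1 → B
G(6)−F(5): 1 → B
I(8)−S(18): -10≡16 → Q
V(21)−F(5): 16 → Q
E(4)−S(18): -14≡12 → M
O(14)−F(5): 9 → J
S(18)−S(18): 0 → A
T(19)−F(5): 14 → O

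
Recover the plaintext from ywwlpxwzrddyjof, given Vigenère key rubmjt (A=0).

hcvzgeffqrufsue

Repeat the key across the ciphertext: rubmjtrubmjtrub
y(24)−r(17): 7 → h
w(22)−u(20): 2 → c
w(22)−b(1): 21 → v
l(11)−m(12): -1≡25 → z
p(15)−j(9): 6 → g
x(23)−t(19): 4 → e
w(22)−r(17): 5 → f
z(25)−u(20): 5 → f
r(17)−b(1): 16 → q
d(3)−m(12): -9≡17 → r
d(3)−j(9): -6≡20 → u
y(24)−t(19): 5 → f
j(9)−r(17): -8≡18 → s
o(14)−u(20): -6≡20 → u
f(5)−b(1): 4 → e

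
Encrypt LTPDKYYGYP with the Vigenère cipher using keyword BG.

MZQJLEZMZV

Repeat the key across the message: BGBGBGBGBG
L(11)+B(1): 12 → M
T(19)+G(6): 25 → Z
P(15)+B(1): 16 → Q
D(3)+G(6): 9 → J
K(10)+B(1): 11 → L
Y(24)+G(6): 30≡4 → E
Y(24)+B(1): 25 → Z
G(6)+G(6): 12 → M
Y(24)+B(1): 25 → Z
P(15)+G(6): 21 → V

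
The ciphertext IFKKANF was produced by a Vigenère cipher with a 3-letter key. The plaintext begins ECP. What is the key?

EDV

Subtract each crib letter from the matching ciphertext letter (mod 26):
I(8)−E(4)=4 → E
F(5)−C(2)=3 → D
K(10)−P(15)=-5≡21 → V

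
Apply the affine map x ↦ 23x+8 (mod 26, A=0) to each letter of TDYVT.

DZOXD

T(19): 23·19+8=445≡3 → D
D(3): 23·3+8=77≡25 → Z
Y(24): 23·24+8=560≡14 → O
V(21): 23·21+8=491≡23 → X
T(19): 23·19+8=445≡3 → D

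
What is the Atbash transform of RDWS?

R(17) → I(8)
D(3) → W(22)
W(22) → D(3)
S(18) → H(7)

IWDH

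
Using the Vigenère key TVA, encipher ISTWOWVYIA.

BNTPJWOTIT

Repeat the key across the message: TVATVATVAT
I(8)+T(19): 27≡1 → B
S(18)+V(21): 39≡13 → N
T(19)+A(0): 19 → T
W(22)+T(19): 41≡15 → P
O(14)+V(21): 35≡9 → J
W(22)+A(0): 22 → W
V(21)+T(19): 40≡14 → O
Y(24)+V(21): 45≡19 → T
I(8)+A(0): 8 → I
A(0)+T(19): 19 → T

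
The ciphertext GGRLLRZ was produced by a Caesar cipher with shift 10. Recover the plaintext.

G(6): 6−10=-4≡22 → W
G(6): 6−10=-4≡22 → W
R(17): 17−10=7 → H
L(11): 11−10=1 → B
L(11): 11−10=1 → B
R(17): 17−10=7 → H
Z(25): 25−10=15 → P

WWHBBHP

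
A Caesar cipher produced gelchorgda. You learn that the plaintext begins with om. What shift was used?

From the crib: g(6)−o(14)=-8≡18, so the shift is 18.

18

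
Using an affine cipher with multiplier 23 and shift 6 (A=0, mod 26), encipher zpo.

jnq

z(25): 23·25+6=581≡9 → j
p(15): 23·15+6=351≡13 → n
o(14): 23·14+6=328≡16 → q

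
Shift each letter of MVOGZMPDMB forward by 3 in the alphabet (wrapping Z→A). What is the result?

PYRJCPSGPE

M(12): 12+3=15 → P
V(21): 21+3=24 → Y
O(14): 14+3=17 → R
G(6): 6+3=9 → J
Z(25): 25+3=28≡2 → C
M(12): 12+3=15 → P
P(15): 15+3=18 → S
D(3): 3+3=6 → G
M(12): 12+3=15 → P
B(1): 1+3=4 → E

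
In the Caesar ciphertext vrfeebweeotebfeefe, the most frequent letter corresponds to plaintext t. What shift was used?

11

The most frequent ciphertext letter is e (appears 8 times).
e is position 4; t is position 19.
Shift = -15≡11.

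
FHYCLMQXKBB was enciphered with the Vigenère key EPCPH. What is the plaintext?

Repeat the key across the ciphertext: EPCPHEPCPHE
F(5)−E(4): 1 → B
H(7)−P(15): -8≡18 → S
Y(24)−C(2): 22 → W
C(2)−P(15): -13≡13 → N
L(11)−H(7): 4 → E
M(12)−E(4): 8 → I
Q(16)−P(15): 1 → B
X(23)−C(2): 21 → V
K(10)−P(15): -5≡21 → V
B(1)−H(7): -6≡20 → U
B(1)−E(4): -3≡23 → X

BSWNEIBVVUX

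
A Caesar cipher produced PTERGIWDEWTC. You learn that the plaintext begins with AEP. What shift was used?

15

From the crib: P(15)−A(0)=15, so the shift is 15.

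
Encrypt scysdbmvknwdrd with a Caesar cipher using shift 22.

oyuozxirgjsznz

s(18): 18+22=40≡14 → o
c(2): 2+22=24 → y
y(24): 24+22=46≡20 → u
s(18): 18+22=40≡14 → o
d(3): 3+22=25 → z
b(1): 1+22=23 → x
m(12): 12+22=34≡8 → i
v(21): 21+22=43≡17 → r
k(10): 10+22=32≡6 → g
n(13): 13+22=35≡9 → j
w(22): 22+22=44≡18 → s
d(3): 3+22=25 → z
r(17): 17+22=39≡13 → n
d(3): 3+22=25 → z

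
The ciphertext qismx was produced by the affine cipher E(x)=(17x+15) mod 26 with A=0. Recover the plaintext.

xvrjc

The inverse of 17 mod 26 is 23, since 17·23=391≡1. Apply D(y)=23·(y−15) mod 26:
q(16): 23·(16−15)=23 → x
i(8): 23·(8−15)=-161≡21 → v
s(18): 23·(18−15)=69≡17 → r
m(12): 23·(12−15)=-69≡9 → j
x(23): 23·(23−15)=184≡2 → c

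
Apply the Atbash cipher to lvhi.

oesr

l(11) → o(14)
v(21) → e(4)
h(7) → s(18)
i(8) → r(17)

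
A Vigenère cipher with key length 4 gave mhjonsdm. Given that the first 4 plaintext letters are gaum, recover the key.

ghpc

Subtract each crib letter from the matching ciphertext letter (mod 26):
m(12)−g(6)=6 → g
h(7)−a(0)=7 → h
j(9)−u(20)=-11≡15 → p
o(14)−m(12)=2 → c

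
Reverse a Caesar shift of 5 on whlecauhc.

rcgzxvpcx

w(22): 22−5=17 → r
h(7): 7−5=2 → c
l(11): 11−5=6 → g
e(4): 4−5=-1≡25 → z
c(2): 2−5=-3≡23 → x
a(0): 0−5=-5≡21 → v
u(20): 20−5=15 → p
h(7): 7−5=2 → c
c(2): 2−5=-3≡23 → x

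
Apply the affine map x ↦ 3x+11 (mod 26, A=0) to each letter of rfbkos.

r(17): 3·17+11=62≡10 → k
f(5): 3·5+11=26≡0 → a
b(1): 3·1+11=14 → o
k(10): 3·10+11=41≡15 → p
o(14): 3·14+11=53≡1 → b
s(18): 3·18+11=65≡13 → n

kaopbn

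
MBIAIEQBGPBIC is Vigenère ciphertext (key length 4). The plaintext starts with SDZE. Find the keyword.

Subtract each crib letter from the matching ciphertext letter (mod 26):
M(12)−S(18)=-6≡20 → U
B(1)−D(3)=-2≡24 → Y
I(8)−Z(25)=-17≡9 → J
A(0)−E(4)=-4≡22 → W

UYJW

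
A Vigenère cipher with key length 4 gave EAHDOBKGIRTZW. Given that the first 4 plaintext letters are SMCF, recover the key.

Subtract each crib letter from the matching ciphertext letter (mod 26):
E(4)−S(18)=-14≡12 → M
A(0)−M(12)=-12≡14 → O
H(7)−C(2)=5 → F
D(3)−F(5)=-2≡24 → Y

MOFY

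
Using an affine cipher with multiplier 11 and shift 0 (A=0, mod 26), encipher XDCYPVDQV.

THWEJXHUX

X(23): 11·23+0=253≡19 → T
D(3): 11·3+0=33≡7 → H
C(2): 11·2+0=22 → W
Y(24): 11·24+0=264≡4 → E
P(15): 11·15+0=165≡9 → J
V(21): 11·21+0=231≡23 → X
D(3): 11·3+0=33≡7 → H
Q(16): 11·16+0=176≡20 → U
V(21): 11·21+0=231≡23 → X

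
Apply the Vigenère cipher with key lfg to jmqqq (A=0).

Repeat the key across the message: lfglf
j(9)+l(11): 20 → u
m(12)+f(5): 17 → r
q(16)+g(6): 22 → w
q(16)+l(11): 27≡1 → b
q(16)+f(5): 21 → v

urwbv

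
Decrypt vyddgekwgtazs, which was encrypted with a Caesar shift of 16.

v(21): 21−16=5 → f
y(24): 24−16=8 → i
d(3): 3−16=-13≡13 → n
d(3): 3−16=-13≡13 → n
g(6): 6−16=-10≡16 → q
e(4): 4−16=-12≡14 → o
k(10): 10−16=-6≡20 → u
w(22): 22−16=6 → g
g(6): 6−16=-10≡16 → q
t(19): 19−16=3 → d
a(0): 0−16=-16≡10 → k
z(25): 25−16=9 → j
s(18): 18−16=2 → c

finnqougqdkjc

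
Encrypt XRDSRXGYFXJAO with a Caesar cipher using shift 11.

X(23): 23+11=34≡8 → I
R(17): 17+11=28≡2 → C
D(3): 3+11=14 → O
S(18): 18+11=29≡3 → D
R(17): 17+11=28≡2 → C
X(23): 23+11=34≡8 → I
G(6): 6+11=17 → R
Y(24): 24+11=35≡9 → J
F(5): 5+11=16 → Q
X(23): 23+11=34≡8 → I
J(9): 9+11=20 → U
A(0): 0+11=11 → L
O(14): 14+11=25 → Z

ICODCIRJQIULZ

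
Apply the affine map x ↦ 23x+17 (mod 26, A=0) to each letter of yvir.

xgts

y(24): 23·24+17=569≡23 → x
v(21): 23·21+17=500≡6 → g
i(8): 23·8+17=201≡19 → t
r(17): 23·17+17=408≡18 → s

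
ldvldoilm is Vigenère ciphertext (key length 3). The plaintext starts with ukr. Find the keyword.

rte

Subtract each crib letter from the matching ciphertext letter (mod 26):
l(11)−u(20)=-9≡17 → r
d(3)−k(10)=-7≡19 → t
v(21)−r(17)=4 → e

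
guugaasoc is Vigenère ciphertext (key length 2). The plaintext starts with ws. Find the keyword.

Subtract each crib letter from the matching ciphertext letter (mod 26):
g(6)−w(22)=-16≡10 → k
u(20)−s(18)=2 → c

kc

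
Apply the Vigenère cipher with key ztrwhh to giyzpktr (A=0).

Repeat the key across the message: ztrwhhzt
g(6)+z(25): 31≡5 → f
i(8)+t(19): 27≡1 → b
y(24)+r(17): 41≡15 → p
z(25)+w(22): 47≡21 → v
p(15)+h(7): 22 → w
k(10)+h(7): 17 → r
t(19)+z(25): 44≡18 → s
r(17)+t(19): 36≡10 → k

fbpvwrsk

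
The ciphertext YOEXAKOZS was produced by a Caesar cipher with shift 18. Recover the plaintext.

Y(24): 24−18=6 → G
O(14): 14−18=-4≡22 → W
E(4): 4−18=-14≡12 → M
X(23): 23−18=5 → F
A(0): 0−18=-18≡8 → I
K(10): 10−18=-8≡18 → S
O(14): 14−18=-4≡22 → W
Z(25): 25−18=7 → H
S(18): 18−18=0 → A

GWMFISWHA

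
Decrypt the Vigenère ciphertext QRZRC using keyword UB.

WQFQI

Repeat the key across the ciphertext: UBUBU
Q(16)−U(20): -4≡22 → W
R(17)−B(1): 16 → Q
Z(25)−U(20): 5 → F
R(17)−B(1): 16 → Q
C(2)−U(20): -18≡8 → I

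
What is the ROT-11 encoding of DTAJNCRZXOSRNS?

D(3): 3+11=14 → O
T(19): 19+11=30≡4 → E
A(0): 0+11=11 → L
J(9): 9+11=20 → U
N(13): 13+11=24 → Y
C(2): 2+11=13 → N
R(17): 17+11=28≡2 → C
Z(25): 25+11=36≡10 → K
X(23): 23+11=34≡8 → I
O(14): 14+11=25 → Z
S(18): 18+11=29≡3 → D
R(17): 17+11=28≡2 → C
N(13): 13+11=24 → Y
S(18): 18+11=29≡3 → D

OELUYNCKIZDCYD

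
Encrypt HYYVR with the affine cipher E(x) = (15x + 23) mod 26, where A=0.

H(7): 15·7+23=128≡24 → Y
Y(24): 15·24+23=383≡19 → T
Y(24): 15·24+23=383≡19 → T
V(21): 15·21+23=338≡0 → A
R(17): 15·17+23=278≡18 → S

YTTAS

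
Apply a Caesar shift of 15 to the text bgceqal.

qvrtfpa

b(1): 1+15=16 → q
g(6): 6+15=21 → v
c(2): 2+15=17 → r
e(4): 4+15=19 → t
q(16): 16+15=31≡5 → f
a(0): 0+15=15 → p
l(11): 11+15=26≡0 → a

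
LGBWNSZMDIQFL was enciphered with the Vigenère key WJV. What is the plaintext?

Repeat the key across the ciphertext: WJVWJVWJVWJVW
L(11)−W(22): -11≡15 → P
G(6)−J(9): -3≡23 → X
B(1)−V(21): -20≡6 → G
W(22)−W(22): 0 → A
N(13)−J(9): 4 → E
S(18)−V(21): -3≡23 → X
Z(25)−W(22): 3 → D
M(12)−J(9): 3 → D
D(3)−V(21): -18≡8 → I
I(8)−W(22): -14≡12 → M
Q(16)−J(9): 7 → H
F(5)−V(21): -16≡10 → K
L(11)−W(22): -11≡15 → P

PXGAEXDDIMHKP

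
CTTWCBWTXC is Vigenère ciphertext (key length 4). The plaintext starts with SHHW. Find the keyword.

KMMA

Subtract each crib letter from the matching ciphertext letter (mod 26):
C(2)−S(18)=-16≡10 → K
T(19)−H(7)=12 → M
T(19)−H(7)=12 → M
W(22)−W(22)=0 → A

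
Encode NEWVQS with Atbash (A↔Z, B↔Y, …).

MVDEJH

N(13) → M(12)
E(4) → V(21)
W(22) → D(3)
V(21) → E(4)
Q(16) → J(9)
S(18) → H(7)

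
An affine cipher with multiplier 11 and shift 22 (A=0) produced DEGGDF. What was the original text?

DWIIDP

The inverse of 11 mod 26 is 19, since 11·19=209≡1. Apply D(y)=19·(y−22) mod 26:
D(3): 19·(3−22)=-361≡3 → D
E(4): 19·(4−22)=-342≡22 → W
G(6): 19·(6−22)=-304≡8 → I
G(6): 19·(6−22)=-304≡8 → I
D(3): 19·(3−22)=-361≡3 → D
F(5): 19·(5−22)=-323≡15 → P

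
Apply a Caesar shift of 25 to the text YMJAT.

XLIZS

Y(24): 24+25=49≡23 → X
M(12): 12+25=37≡11 → L
J(9): 9+25=34≡8 → I
A(0): 0+25=25 → Z
T(19): 19+25=44≡18 → S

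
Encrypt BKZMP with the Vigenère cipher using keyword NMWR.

OWVDC

Repeat the key across the message: NMWRN
B(1)+N(13): 14 → O
K(10)+M(12): 22 → W
Z(25)+W(22): 47≡21 → V
M(12)+R(17): 29≡3 → D
P(15)+N(13): 28≡2 → C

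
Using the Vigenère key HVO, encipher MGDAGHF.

TBRHBVM

Repeat the key across the message: HVOHVOH
M(12)+H(7): 19 → T
G(6)+V(21): 27≡1 → B
D(3)+O(14): 17 → R
A(0)+H(7): 7 → H
G(6)+V(21): 27≡1 → B
H(7)+O(14): 21 → V
F(5)+H(7): 12 → M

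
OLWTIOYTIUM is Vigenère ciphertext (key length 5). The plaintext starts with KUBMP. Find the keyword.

ERVHT

Subtract each crib letter from the matching ciphertext letter (mod 26):
O(14)−K(10)=4 → E
L(11)−U(20)=-9≡17 → R
W(22)−B(1)=21 → V
T(19)−M(12)=7 → H
I(8)−P(15)=-7≡19 → T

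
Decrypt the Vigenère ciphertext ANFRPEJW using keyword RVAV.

Repeat the key across the ciphertext: RVAVRVAV
A(0)−R(17): -17≡9 → J
N(13)−V(21): -8≡18 → S
F(5)−A(0): 5 → F
R(17)−V(21): -4≡22 → W
P(15)−R(17): -2≡24 → Y
E(4)−V(21): -17≡9 → J
J(9)−A(0): 9 → J
W(22)−V(21): 1 → B

JSFWYJJB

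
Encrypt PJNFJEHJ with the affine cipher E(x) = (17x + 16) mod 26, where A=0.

P(15): 17·15+16=271≡11 → L
J(9): 17·9+16=169≡13 → N
N(13): 17·13+16=237≡3 → D
F(5): 17·5+16=101≡23 → X
J(9): 17·9+16=169≡13 → N
E(4): 17·4+16=84≡6 → G
H(7): 17·7+16=135≡5 → F
J(9): 17·9+16=169≡13 → N

LNDXNGFN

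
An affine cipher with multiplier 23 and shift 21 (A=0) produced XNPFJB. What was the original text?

IUCOEY

The inverse of 23 mod 26 is 17, since 23·17=391≡1. Apply D(y)=17·(y−21) mod 26:
X(23): 17·(23−21)=34≡8 → I
N(13): 17·(13−21)=-136≡20 → U
P(15): 17·(15−21)=-102≡2 → C
F(5): 17·(5−21)=-272≡14 → O
J(9): 17·(9−21)=-204≡4 → E
B(1): 17·(1−21)=-340≡24 → Y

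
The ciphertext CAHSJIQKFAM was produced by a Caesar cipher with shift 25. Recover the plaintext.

C(2): 2−25=-23≡3 → D
A(0): 0−25=-25≡1 → B
H(7): 7−25=-18≡8 → I
S(18): 18−25=-7≡19 → T
J(9): 9−25=-16≡10 → K
I(8): 8−25=-17≡9 → J
Q(16): 16−25=-9≡17 → R
K(10): 10−25=-15≡11 → L
F(5): 5−25=-20≡6 → G
A(0): 0−25=-25≡1 → B
M(12): 12−25=-13≡13 → N

DBITKJRLGBN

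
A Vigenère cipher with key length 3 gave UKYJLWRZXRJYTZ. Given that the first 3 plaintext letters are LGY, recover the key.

JEA

Subtract each crib letter from the matching ciphertext letter (mod 26):
U(20)−L(11)=9 → J
K(10)−G(6)=4 → E
Y(24)−Y(24)=0 → A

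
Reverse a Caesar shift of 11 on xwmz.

x(23): 23−11=12 → m
w(22): 22−11=11 → l
m(12): 12−11=1 → b
z(25): 25−11=14 → o

mlbo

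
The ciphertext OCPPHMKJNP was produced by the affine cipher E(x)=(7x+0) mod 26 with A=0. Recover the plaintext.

CERRBYUFNR

The inverse of 7 mod 26 is 15, since 7·15=105≡1. Apply D(y)=15·(y−0) mod 26:
O(14): 15·(14−0)=210≡2 → C
C(2): 15·(2−0)=30≡4 → E
P(15): 15·(15−0)=225≡17 → R
P(15): 15·(15−0)=225≡17 → R
H(7): 15·(7−0)=105≡1 → B
M(12): 15·(12−0)=180≡24 → Y
K(10): 15·(10−0)=150≡20 → U
J(9): 15·(9−0)=135≡5 → F
N(13): 15·(13−0)=195≡13 → N
P(15): 15·(15−0)=225≡17 → R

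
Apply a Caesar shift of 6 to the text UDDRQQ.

U(20): 20+6=26≡0 → A
D(3): 3+6=9 → J
D(3): 3+6=9 → J
R(17): 17+6=23 → X
Q(16): 16+6=22 → W
Q(16): 16+6=22 → W

AJJXWW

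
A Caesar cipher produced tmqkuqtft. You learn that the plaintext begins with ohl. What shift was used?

From the crib: t(19)−o(14)=5, so the shift is 5.

5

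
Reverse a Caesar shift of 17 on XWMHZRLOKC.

GFVQIAUXTL

X(23): 23−17=6 → G
W(22): 22−17=5 → F
M(12): 12−17=-5≡21 → V
H(7): 7−17=-10≡16 → Q
Z(25): 25−17=8 → I
R(17): 17−17=0 → A
L(11): 11−17=-6≡20 → U
O(14): 14−17=-3≡23 → X
K(10): 10−17=-7≡19 → T
C(2): 2−17=-15≡11 → L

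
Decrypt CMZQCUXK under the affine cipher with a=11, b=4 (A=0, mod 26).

OWJUOSXK

The inverse of 11 mod 26 is 19, since 11·19=209≡1. Apply D(y)=19·(y−4) mod 26:
C(2): 19·(2−4)=-38≡14 → O
M(12): 19·(12−4)=152≡22 → W
Z(25): 19·(25−4)=399≡9 → J
Q(16): 19·(16−4)=228≡20 → U
C(2): 19·(2−4)=-38≡14 → O
U(20): 19·(20−4)=304≡18 → S
X(23): 19·(23−4)=361≡23 → X
K(10): 19·(10−4)=114≡10 → K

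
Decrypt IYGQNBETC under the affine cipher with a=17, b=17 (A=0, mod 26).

The inverse of 17 mod 26 is 23, since 17·23=391≡1. Apply D(y)=23·(y−17) mod 26:
I(8): 23·(8−17)=-207≡1 → B
Y(24): 23·(24−17)=161≡5 → F
G(6): 23·(6−17)=-253≡7 → H
Q(16): 23·(16−17)=-23≡3 → D
N(13): 23·(13−17)=-92≡12 → M
B(1): 23·(1−17)=-368≡22 → W
E(4): 23·(4−17)=-299≡13 → N
T(19): 23·(19−17)=46≡20 → U
C(2): 23·(2−17)=-345≡19 → T

BFHDMWNUT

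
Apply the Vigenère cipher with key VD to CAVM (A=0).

Repeat the key across the message: VDVD
C(2)+V(21): 23 → X
A(0)+D(3): 3 → D
V(21)+V(21): 42≡16 → Q
M(12)+D(3): 15 → P

XDQP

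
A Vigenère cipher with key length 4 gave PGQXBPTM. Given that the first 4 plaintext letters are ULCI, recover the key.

VVOP

Subtract each crib letter from the matching ciphertext letter (mod 26):
P(15)−U(20)=-5≡21 → V
G(6)−L(11)=-5≡21 → V
Q(16)−C(2)=14 → O
X(23)−I(8)=15 → P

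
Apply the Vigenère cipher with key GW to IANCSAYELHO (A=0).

Repeat the key across the message: GWGWGWGWGWG
I(8)+G(6): 14 → O
A(0)+W(22): 22 → W
N(13)+G(6): 19 → T
C(2)+W(22): 24 → Y
S(18)+G(6): 24 → Y
A(0)+W(22): 22 → W
Y(24)+G(6): 30≡4 → E
E(4)+W(22): 26≡0 → A
L(11)+G(6): 17 → R
H(7)+W(22): 29≡3 → D
O(14)+G(6): 20 → U

OWTYYWEARDU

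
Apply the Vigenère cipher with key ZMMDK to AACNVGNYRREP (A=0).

Repeat the key across the message: ZMMDKZMMDKZM
A(0)+Z(25): 25 → Z
A(0)+M(12): 12 → M
C(2)+M(12): 14 → O
N(13)+D(3): 16 → Q
V(21)+K(10): 31≡5 → F
G(6)+Z(25): 31≡5 → F
N(13)+M(12): 25 → Z
Y(24)+M(12): 36≡10 → K
R(17)+D(3): 20 → U
R(17)+K(10): 27≡1 → B
E(4)+Z(25): 29≡3 → D
P(15)+M(12): 27≡1 → B

ZMOQFFZKUBDB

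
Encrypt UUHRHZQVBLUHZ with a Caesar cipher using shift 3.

XXKUKCTYEOXKC

U(20): 20+3=23 → X
U(20): 20+3=23 → X
H(7): 7+3=10 → K
R(17): 17+3=20 → U
H(7): 7+3=10 → K
Z(25): 25+3=28≡2 → C
Q(16): 16+3=19 → T
V(21): 21+3=24 → Y
B(1): 1+3=4 → E
L(11): 11+3=14 → O
U(20): 20+3=23 → X
H(7): 7+3=10 → K
Z(25): 25+3=28≡2 → C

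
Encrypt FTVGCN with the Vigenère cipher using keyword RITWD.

Repeat the key across the message: RITWDR
F(5)+R(17): 22 → W
T(19)+I(8): 27≡1 → B
V(21)+T(19): 40≡14 → O
G(6)+W(22): 28≡2 → C
C(2)+D(3): 5 → F
N(13)+R(17): 30≡4 → E

WBOCFE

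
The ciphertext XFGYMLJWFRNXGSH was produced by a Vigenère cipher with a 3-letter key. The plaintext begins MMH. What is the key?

Subtract each crib letter from the matching ciphertext letter (mod 26):
X(23)−M(12)=11 → L
F(5)−M(12)=-7≡19 → T
G(6)−H(7)=-1≡25 → Z

LTZ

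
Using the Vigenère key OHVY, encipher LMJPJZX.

ZTENXGS

Repeat the key across the message: OHVYOHV
L(11)+O(14): 25 → Z
M(12)+H(7): 19 → T
J(9)+V(21): 30≡4 → E
P(15)+Y(24): 39≡13 → N
J(9)+O(14): 23 → X
Z(25)+H(7): 32≡6 → G
X(23)+V(21): 44≡18 → S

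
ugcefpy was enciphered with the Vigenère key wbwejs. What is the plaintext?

Repeat the key across the ciphertext: wbwejsw
u(20)−w(22): -2≡24 → y
g(6)−b(1): 5 → f
c(2)−w(22): -20≡6 → g
e(4)−e(4): 0 → a
f(5)−j(9): -4≡22 → w
p(15)−s(18): -3≡23 → x
y(24)−w(22): 2 → c

yfgawxc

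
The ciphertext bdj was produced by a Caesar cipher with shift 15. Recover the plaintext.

b(1): 1−15=-14≡12 → m
d(3): 3−15=-12≡14 → o
j(9): 9−15=-6≡20 → u

mou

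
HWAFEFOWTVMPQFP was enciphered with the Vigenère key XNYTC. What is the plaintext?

Repeat the key across the ciphertext: XNYTCXNYTCXNYTC
H(7)−X(23): -16≡10 → K
W(22)−N(13): 9 → J
A(0)−Y(24): -24≡2 → C
F(5)−T(19): -14≡12 → M
E(4)−C(2): 2 → C
F(5)−X(23): -18≡8 → I
O(14)−N(13): 1 → B
W(22)−Y(24): -2≡24 → Y
T(19)−T(19): 0 → A
V(21)−C(2): 19 → T
M(12)−X(23): -11≡15 → P
P(15)−N(13): 2 → C
Q(16)−Y(24): -8≡18 → S
F(5)−T(19): -14≡12 → M
P(15)−C(2): 13 → N

KJCMCIBYATPCSMN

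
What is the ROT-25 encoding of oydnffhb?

nxcmeega

o(14): 14+25=39≡13 → n
y(24): 24+25=49≡23 → x
d(3): 3+25=28≡2 → c
n(13): 13+25=38≡12 → m
f(5): 5+25=30≡4 → e
f(5): 5+25=30≡4 → e
h(7): 7+25=32≡6 → g
b(1): 1+25=26≡0 → a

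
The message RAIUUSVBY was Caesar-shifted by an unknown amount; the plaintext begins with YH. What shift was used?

19

From the crib: R(17)−Y(24)=-7≡19, so the shift is 19.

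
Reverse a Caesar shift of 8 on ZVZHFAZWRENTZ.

Z(25): 25−8=17 → R
V(21): 21−8=13 → N
Z(25): 25−8=17 → R
H(7): 7−8=-1≡25 → Z
F(5): 5−8=-3≡23 → X
A(0): 0−8=-8≡18 → S
Z(25): 25−8=17 → R
W(22): 22−8=14 → O
R(17): 17−8=9 → J
E(4): 4−8=-4≡22 → W
N(13): 13−8=5 → F
T(19): 19−8=11 → L
Z(25): 25−8=17 → R

RNRZXSROJWFLR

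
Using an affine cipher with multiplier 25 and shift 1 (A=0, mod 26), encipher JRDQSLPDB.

J(9): 25·9+1=226≡18 → S
R(17): 25·17+1=426≡10 → K
D(3): 25·3+1=76≡24 → Y
Q(16): 25·16+1=401≡11 → L
S(18): 25·18+1=451≡9 → J
L(11): 25·11+1=276≡16 → Q
P(15): 25·15+1=376≡12 → M
D(3): 25·3+1=76≡24 → Y
B(1): 25·1+1=26≡0 → A

SKYLJQMYA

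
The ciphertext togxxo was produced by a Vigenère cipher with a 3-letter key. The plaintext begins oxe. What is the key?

frc

Subtract each crib letter from the matching ciphertext letter (mod 26):
t(19)−o(14)=5 → f
o(14)−x(23)=-9≡17 → r
g(6)−e(4)=2 → c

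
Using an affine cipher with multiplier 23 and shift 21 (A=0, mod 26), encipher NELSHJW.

N(13): 23·13+21=320≡8 → I
E(4): 23·4+21=113≡9 → J
L(11): 23·11+21=274≡14 → O
S(18): 23·18+21=435≡19 → T
H(7): 23·7+21=182≡0 → A
J(9): 23·9+21=228≡20 → U
W(22): 23·22+21=527≡7 → H

IJOTAUH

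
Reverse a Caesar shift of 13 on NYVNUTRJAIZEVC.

N(13): 13−13=0 → A
Y(24): 24−13=11 → L
V(21): 21−13=8 → I
N(13): 13−13=0 → A
U(20): 20−13=7 → H
T(19): 19−13=6 → G
R(17): 17−13=4 → E
J(9): 9−13=-4≡22 → W
A(0): 0−13=-13≡13 → N
I(8): 8−13=-5≡21 → V
Z(25): 25−13=12 → M
E(4): 4−13=-9≡17 → R
V(21): 21−13=8 → I
C(2): 2−13=-11≡15 → P

ALIAHGEWNVMRIP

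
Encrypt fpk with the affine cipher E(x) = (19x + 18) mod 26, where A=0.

f(5): 19·5+18=113≡9 → j
p(15): 19·15+18=303≡17 → r
k(10): 19·10+18=208≡0 → a

jra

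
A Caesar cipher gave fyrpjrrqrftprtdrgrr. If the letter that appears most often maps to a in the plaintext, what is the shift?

The most frequent ciphertext letter is r (appears 8 times).
r is position 17; a is position 0.
Shift = 17.

17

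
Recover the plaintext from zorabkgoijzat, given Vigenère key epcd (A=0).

Repeat the key across the ciphertext: epcdepcdepcde
z(25)−e(4): 21 → v
o(14)−p(15): -1≡25 → z
r(17)−c(2): 15 → p
a(0)−d(3): -3≡23 → x
b(1)−e(4): -3≡23 → x
k(10)−p(15): -5≡21 → v
g(6)−c(2): 4 → e
o(14)−d(3): 11 → l
i(8)−e(4): 4 → e
j(9)−p(15): -6≡20 → u
z(25)−c(2): 23 → x
a(0)−d(3): -3≡23 → x
t(19)−e(4): 15 → p

vzpxxveleuxxp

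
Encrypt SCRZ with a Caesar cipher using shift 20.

MWLT

S(18): 18+20=38≡12 → M
C(2): 2+20=22 → W
R(17): 17+20=37≡11 → L
Z(25): 25+20=45≡19 → T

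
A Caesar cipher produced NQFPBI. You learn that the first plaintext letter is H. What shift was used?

6

From the crib: N(13)−H(7)=6, so the shift is 6.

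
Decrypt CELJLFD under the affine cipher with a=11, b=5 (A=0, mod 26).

The inverse of 11 mod 26 is 19, since 11·19=209≡1. Apply D(y)=19·(y−5) mod 26:
C(2): 19·(2−5)=-57≡21 → V
E(4): 19·(4−5)=-19≡7 → H
L(11): 19·(11−5)=114≡10 → K
J(9): 19·(9−5)=76≡24 → Y
L(11): 19·(11−5)=114≡10 → K
F(5): 19·(5−5)=0 → A
D(3): 19·(3−5)=-38≡14 → O

VHKYKAO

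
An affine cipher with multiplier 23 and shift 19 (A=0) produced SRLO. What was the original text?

JSUT

The inverse of 23 mod 26 is 17, since 23·17=391≡1. Apply D(y)=17·(y−19) mod 26:
S(18): 17·(18−19)=-17≡9 → J
R(17): 17·(17−19)=-34≡18 → S
L(11): 17·(11−19)=-136≡20 → U
O(14): 17·(14−19)=-85≡19 → T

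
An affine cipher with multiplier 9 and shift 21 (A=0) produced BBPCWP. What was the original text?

The inverse of 9 mod 26 is 3, since 9·3=27≡1. Apply D(y)=3·(y−21) mod 26:
B(1): 3·(1−21)=-60≡18 → S
B(1): 3·(1−21)=-60≡18 → S
P(15): 3·(15−21)=-18≡8 → I
C(2): 3·(2−21)=-57≡21 → V
W(22): 3·(22−21)=3 → D
P(15): 3·(15−21)=-18≡8 → I

SSIVDI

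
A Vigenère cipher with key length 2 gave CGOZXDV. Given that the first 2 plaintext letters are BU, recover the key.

BM

Subtract each crib letter from the matching ciphertext letter (mod 26):
C(2)−B(1)=1 → B
G(6)−U(20)=-14≡12 → M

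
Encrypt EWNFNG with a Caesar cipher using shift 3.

E(4): 4+3=7 → H
W(22): 22+3=25 → Z
N(13): 13+3=16 → Q
F(5): 5+3=8 → I
N(13): 13+3=16 → Q
G(6): 6+3=9 → J

HZQIQJ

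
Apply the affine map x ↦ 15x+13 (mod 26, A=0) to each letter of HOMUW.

OPLBF

H(7): 15·7+13=118≡14 → O
O(14): 15·14+13=223≡15 → P
M(12): 15·12+13=193≡11 → L
U(20): 15·20+13=313≡1 → B
W(22): 15·22+13=343≡5 → F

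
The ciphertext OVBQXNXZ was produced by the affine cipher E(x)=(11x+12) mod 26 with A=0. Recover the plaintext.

MPZYBTBN

The inverse of 11 mod 26 is 19, since 11·19=209≡1. Apply D(y)=19·(y−12) mod 26:
O(14): 19·(14−12)=38≡12 → M
V(21): 19·(21−12)=171≡15 → P
B(1): 19·(1−12)=-209≡25 → Z
Q(16): 19·(16−12)=76≡24 → Y
X(23): 19·(23−12)=209≡1 → B
N(13): 19·(13−12)=19 → T
X(23): 19·(23−12)=209≡1 → B
Z(25): 19·(25−12)=247≡13 → N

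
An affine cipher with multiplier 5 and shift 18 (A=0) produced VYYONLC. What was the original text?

The inverse of 5 mod 26 is 21, since 5·21=105≡1. Apply D(y)=21·(y−18) mod 26:
V(21): 21·(21−18)=63≡11 → L
Y(24): 21·(24−18)=126≡22 → W
Y(24): 21·(24−18)=126≡22 → W
O(14): 21·(14−18)=-84≡20 → U
N(13): 21·(13−18)=-105≡25 → Z
L(11): 21·(11−18)=-147≡9 → J
C(2): 21·(2−18)=-336≡2 → C

LWWUZJC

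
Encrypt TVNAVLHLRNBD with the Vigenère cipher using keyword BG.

UBOGWRIRSTCJ

Repeat the key across the message: BGBGBGBGBGBG
T(19)+B(1): 20 → U
V(21)+G(6): 27≡1 → B
N(13)+B(1): 14 → O
A(0)+G(6): 6 → G
V(21)+B(1): 22 → W
L(11)+G(6): 17 → R
H(7)+B(1): 8 → I
L(11)+G(6): 17 → R
R(17)+B(1): 18 → S
N(13)+G(6): 19 → T
B(1)+B(1): 2 → C
D(3)+G(6): 9 → J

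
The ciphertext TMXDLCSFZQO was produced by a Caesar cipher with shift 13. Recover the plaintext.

T(19): 19−13=6 → G
M(12): 12−13=-1≡25 → Z
X(23): 23−13=10 → K
D(3): 3−13=-10≡16 → Q
L(11): 11−13=-2≡24 → Y
C(2): 2−13=-11≡15 → P
S(18): 18−13=5 → F
F(5): 5−13=-8≡18 → S
Z(25): 25−13=12 → M
Q(16): 16−13=3 → D
O(14): 14−13=1 → B

GZKQYPFSMDB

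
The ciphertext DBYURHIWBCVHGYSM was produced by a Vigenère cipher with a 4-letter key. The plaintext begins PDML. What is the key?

OYMJ

Subtract each crib letter from the matching ciphertext letter (mod 26):
D(3)−P(15)=-12≡14 → O
B(1)−D(3)=-2≡24 → Y
Y(24)−M(12)=12 → M
U(20)−L(11)=9 → J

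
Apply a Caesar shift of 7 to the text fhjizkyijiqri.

f(5): 5+7=12 → m
h(7): 7+7=14 → o
j(9): 9+7=16 → q
i(8): 8+7=15 → p
z(25): 25+7=32≡6 → g
k(10): 10+7=17 → r
y(24): 24+7=31≡5 → f
i(8): 8+7=15 → p
j(9): 9+7=16 → q
i(8): 8+7=15 → p
q(16): 16+7=23 → x
r(17): 17+7=24 → y
i(8): 8+7=15 → p

moqpgrfpqpxyp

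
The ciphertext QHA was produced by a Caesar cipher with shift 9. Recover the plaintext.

Q(16): 16−9=7 → H
H(7): 7−9=-2≡24 → Y
A(0): 0−9=-9≡17 → R

HYR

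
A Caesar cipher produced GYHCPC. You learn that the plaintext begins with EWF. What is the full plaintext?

From the crib: G(6)−E(4)=2, so the shift is 2.
Subtract 2 from each ciphertext letter:
G(6): 6−2=4 → E
Y(24): 24−2=22 → W
H(7): 7−2=5 → F
C(2): 2−2=0 → A
P(15): 15−2=13 → N
C(2): 2−2=0 → A

EWFANA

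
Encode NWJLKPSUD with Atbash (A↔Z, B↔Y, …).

MDQOPKHFW

N(13) → M(12)
W(22) → D(3)
J(9) → Q(16)
L(11) → O(14)
K(10) → P(15)
P(15) → K(10)
S(18) → H(7)
U(20) → F(5)
D(3) → W(22)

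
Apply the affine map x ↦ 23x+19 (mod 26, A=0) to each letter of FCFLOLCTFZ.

F(5): 23·5+19=134≡4 → E
C(2): 23·2+19=65≡13 → N
F(5): 23·5+19=134≡4 → E
L(11): 23·11+19=272≡12 → M
O(14): 23·14+19=341≡3 → D
L(11): 23·11+19=272≡12 → M
C(2): 23·2+19=65≡13 → N
T(19): 23·19+19=456≡14 → O
F(5): 23·5+19=134≡4 → E
Z(25): 23·25+19=594≡22 → W

ENEMDMNOEW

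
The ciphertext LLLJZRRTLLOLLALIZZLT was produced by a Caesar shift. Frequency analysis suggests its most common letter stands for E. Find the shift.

7

The most frequent ciphertext letter is L (appears 9 times).
L is position 11; E is position 4.
Shift = 7.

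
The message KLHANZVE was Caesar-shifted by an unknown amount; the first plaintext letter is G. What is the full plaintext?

From the crib: K(10)−G(6)=4, so the shift is 4.
Subtract 4 from each ciphertext letter:
K(10): 10−4=6 → G
L(11): 11−4=7 → H
H(7): 7−4=3 → D
A(0): 0−4=-4≡22 → W
N(13): 13−4=9 → J
Z(25): 25−4=21 → V
V(21): 21−4=17 → R
E(4): 4−4=0 → A

GHDWJVRA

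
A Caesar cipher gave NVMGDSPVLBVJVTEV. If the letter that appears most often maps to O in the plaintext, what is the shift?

The most frequent ciphertext letter is V (appears 5 times).
V is position 21; O is position 14.
Shift = 7.

7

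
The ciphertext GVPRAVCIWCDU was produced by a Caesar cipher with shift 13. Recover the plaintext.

G(6): 6−13=-7≡19 → T
V(21): 21−13=8 → I
P(15): 15−13=2 → C
R(17): 17−13=4 → E
A(0): 0−13=-13≡13 → N
V(21): 21−13=8 → I
C(2): 2−13=-11≡15 → P
I(8): 8−13=-5≡21 → V
W(22): 22−13=9 → J
C(2): 2−13=-11≡15 → P
D(3): 3−13=-10≡16 → Q
U(20): 20−13=7 → H

TICENIPVJPQH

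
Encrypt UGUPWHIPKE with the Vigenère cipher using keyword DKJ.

XQDSGQLZTH

Repeat the key across the message: DKJDKJDKJD
U(20)+D(3): 23 → X
G(6)+K(10): 16 → Q
U(20)+J(9): 29≡3 → D
P(15)+D(3): 18 → S
W(22)+K(10): 32≡6 → G
H(7)+J(9): 16 → Q
I(8)+D(3): 11 → L
P(15)+K(10): 25 → Z
K(10)+J(9): 19 → T
E(4)+D(3): 7 → H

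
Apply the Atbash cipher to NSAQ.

MHZJ

N(13) → M(12)
S(18) → H(7)
A(0) → Z(25)
Q(16) → J(9)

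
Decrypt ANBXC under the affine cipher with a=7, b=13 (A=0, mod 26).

NACUR

The inverse of 7 mod 26 is 15, since 7·15=105≡1. Apply D(y)=15·(y−13) mod 26:
A(0): 15·(0−13)=-195≡13 → N
N(13): 15·(13−13)=0 → A
B(1): 15·(1−13)=-180≡2 → C
X(23): 15·(23−13)=150≡20 → U
C(2): 15·(2−13)=-165≡17 → R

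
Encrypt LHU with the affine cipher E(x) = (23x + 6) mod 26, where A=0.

L(11): 23·11+6=259≡25 → Z
H(7): 23·7+6=167≡11 → L
U(20): 23·20+6=466≡24 → Y

ZLY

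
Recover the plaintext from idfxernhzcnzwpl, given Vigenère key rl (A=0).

rsomngwwirwofeu

Repeat the key across the ciphertext: rlrlrlrlrlrlrlr
i(8)−r(17): -9≡17 → r
d(3)−l(11): -8≡18 → s
f(5)−r(17): -12≡14 → o
x(23)−l(11): 12 → m
e(4)−r(17): -13≡13 → n
r(17)−l(11): 6 → g
n(13)−r(17): -4≡22 → w
h(7)−l(11): -4≡22 → w
z(25)−r(17): 8 → i
c(2)−l(11): -9≡17 → r
n(13)−r(17): -4≡22 → w
z(25)−l(11): 14 → o
w(22)−r(17): 5 → f
p(15)−l(11): 4 → e
l(11)−r(17): -6≡20 → u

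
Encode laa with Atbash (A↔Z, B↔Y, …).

l(11) → o(14)
a(0) → z(25)
a(0) → z(25)

ozz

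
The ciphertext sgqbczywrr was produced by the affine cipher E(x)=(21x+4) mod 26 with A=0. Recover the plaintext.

skilqbwmnn

The inverse of 21 mod 26 is 5, since 21·5=105≡1. Apply D(y)=5·(y−4) mod 26:
s(18): 5·(18−4)=70≡18 → s
g(6): 5·(6−4)=10 → k
q(16): 5·(16−4)=60≡8 → i
b(1): 5·(1−4)=-15≡11 → l
c(2): 5·(2−4)=-10≡16 → q
z(25): 5·(25−4)=105≡1 → b
y(24): 5·(24−4)=100≡22 → w
w(22): 5·(22−4)=90≡12 → m
r(17): 5·(17−4)=65≡13 → n
r(17): 5·(17−4)=65≡13 → n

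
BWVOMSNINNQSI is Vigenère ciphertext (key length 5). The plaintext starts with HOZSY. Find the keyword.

Subtract each crib letter from the matching ciphertext letter (mod 26):
B(1)−H(7)=-6≡20 → U
W(22)−O(14)=8 → I
V(21)−Z(25)=-4≡22 → W
O(14)−S(18)=-4≡22 → W
M(12)−Y(24)=-12≡14 → O

UIWWO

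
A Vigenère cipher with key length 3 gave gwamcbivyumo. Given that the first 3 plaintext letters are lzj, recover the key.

vxr

Subtract each crib letter from the matching ciphertext letter (mod 26):
g(6)−l(11)=-5≡21 → v
w(22)−z(25)=-3≡23 → x
a(0)−j(9)=-9≡17 → r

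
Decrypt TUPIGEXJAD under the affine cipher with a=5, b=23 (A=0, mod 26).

The inverse of 5 mod 26 is 21, since 5·21=105≡1. Apply D(y)=21·(y−23) mod 26:
T(19): 21·(19−23)=-84≡20 → U
U(20): 21·(20−23)=-63≡15 → P
P(15): 21·(15−23)=-168≡14 → O
I(8): 21·(8−23)=-315≡23 → X
G(6): 21·(6−23)=-357≡7 → H
E(4): 21·(4−23)=-399≡17 → R
X(23): 21·(23−23)=0 → A
J(9): 21·(9−23)=-294≡18 → S
A(0): 21·(0−23)=-483≡11 → L
D(3): 21·(3−23)=-420≡22 → W

UPOXHRASLW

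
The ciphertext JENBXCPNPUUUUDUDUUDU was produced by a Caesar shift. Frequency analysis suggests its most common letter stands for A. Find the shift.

20

The most frequent ciphertext letter is U (appears 8 times).
U is position 20; A is position 0.
Shift = 20.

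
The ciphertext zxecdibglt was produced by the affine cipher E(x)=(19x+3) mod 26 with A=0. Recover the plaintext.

The inverse of 19 mod 26 is 11, since 19·11=209≡1. Apply D(y)=11·(y−3) mod 26:
z(25): 11·(25−3)=242≡8 → i
x(23): 11·(23−3)=220≡12 → m
e(4): 11·(4−3)=11 → l
c(2): 11·(2−3)=-11≡15 → p
d(3): 11·(3−3)=0 → a
i(8): 11·(8−3)=55≡3 → d
b(1): 11·(1−3)=-22≡4 → e
g(6): 11·(6−3)=33≡7 → h
l(11): 11·(11−3)=88≡10 → k
t(19): 11·(19−3)=176≡20 → u

imlpadehku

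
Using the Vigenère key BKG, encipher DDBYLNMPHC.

Repeat the key across the message: BKGBKGBKGB
D(3)+B(1): 4 → E
D(3)+K(10): 13 → N
B(1)+G(6): 7 → H
Y(24)+B(1): 25 → Z
L(11)+K(10): 21 → V
N(13)+G(6): 19 → T
M(12)+B(1): 13 → N
P(15)+K(10): 25 → Z
H(7)+G(6): 13 → N
C(2)+B(1): 3 → D

ENHZVTNZND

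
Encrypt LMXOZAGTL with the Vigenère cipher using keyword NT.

YFKHMTTMY

Repeat the key across the message: NTNTNTNTN
L(11)+N(13): 24 → Y
M(12)+T(19): 31≡5 → F
X(23)+N(13): 36≡10 → K
O(14)+T(19): 33≡7 → H
Z(25)+N(13): 38≡12 → M
A(0)+T(19): 19 → T
G(6)+N(13): 19 → T
T(19)+T(19): 38≡12 → M
L(11)+N(13): 24 → Y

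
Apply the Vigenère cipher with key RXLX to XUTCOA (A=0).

Repeat the key across the message: RXLXRX
X(23)+R(17): 40≡14 → O
U(20)+X(23): 43≡17 → R
T(19)+L(11): 30≡4 → E
C(2)+X(23): 25 → Z
O(14)+R(17): 31≡5 → F
A(0)+X(23): 23 → X

OREZFX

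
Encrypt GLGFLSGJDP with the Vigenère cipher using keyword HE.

NPNJSWNNKT

Repeat the key across the message: HEHEHEHEHE
G(6)+H(7): 13 → N
L(11)+E(4): 15 → P
G(6)+H(7): 13 → N
F(5)+E(4): 9 → J
L(11)+H(7): 18 → S
S(18)+E(4): 22 → W
G(6)+H(7): 13 → N
J(9)+E(4): 13 → N
D(3)+H(7): 10 → K
P(15)+E(4): 19 → T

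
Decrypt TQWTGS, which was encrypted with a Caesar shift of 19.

T(19): 19−19=0 → A
Q(16): 16−19=-3≡23 → X
W(22): 22−19=3 → D
T(19): 19−19=0 → A
G(6): 6−19=-13≡13 → N
S(18): 18−19=-1≡25 → Z

AXDANZ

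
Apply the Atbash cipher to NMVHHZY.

MNESSAB

N(13) → M(12)
M(12) → N(13)
V(21) → E(4)
H(7) → S(18)
H(7) → S(18)
Z(25) → A(0)
Y(24) → B(1)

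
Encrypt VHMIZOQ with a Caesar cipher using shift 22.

RDIEVKM

V(21): 21+22=43≡17 → R
H(7): 7+22=29≡3 → D
M(12): 12+22=34≡8 → I
I(8): 8+22=30≡4 → E
Z(25): 25+22=47≡21 → V
O(14): 14+22=36≡10 → K
Q(16): 16+22=38≡12 → M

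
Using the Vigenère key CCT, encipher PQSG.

Repeat the key across the message: CCTC
P(15)+C(2): 17 → R
Q(16)+C(2): 18 → S
S(18)+T(19): 37≡11 → L
G(6)+C(2): 8 → I

RSLI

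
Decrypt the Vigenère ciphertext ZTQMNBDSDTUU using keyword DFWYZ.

Repeat the key across the ciphertext: DFWYZDFWYZDF
Z(25)−D(3): 22 → W
T(19)−F(5): 14 → O
Q(16)−W(22): -6≡20 → U
M(12)−Y(24): -12≡14 → O
N(13)−Z(25): -12≡14 → O
B(1)−D(3): -2≡24 → Y
D(3)−F(5): -2≡24 → Y
S(18)−W(22): -4≡22 → W
D(3)−Y(24): -21≡5 → F
T(19)−Z(25): -6≡20 → U
U(20)−D(3): 17 → R
U(20)−F(5): 15 → P

WOUOOYYWFURP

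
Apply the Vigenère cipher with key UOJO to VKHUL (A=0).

PYQIF

Repeat the key across the message: UOJOU
V(21)+U(20): 41≡15 → P
K(10)+O(14): 24 → Y
H(7)+J(9): 16 → Q
U(20)+O(14): 34≡8 → I
L(11)+U(20): 31≡5 → F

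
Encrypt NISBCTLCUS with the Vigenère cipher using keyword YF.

Repeat the key across the message: YFYFYFYFYF
N(13)+Y(24): 37≡11 → L
I(8)+F(5): 13 → N
S(18)+Y(24): 42≡16 → Q
B(1)+F(5): 6 → G
C(2)+Y(24): 26≡0 → A
T(19)+F(5): 24 → Y
L(11)+Y(24): 35≡9 → J
C(2)+F(5): 7 → H
U(20)+Y(24): 44≡18 → S
S(18)+F(5): 23 → X

LNQGAYJHSX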